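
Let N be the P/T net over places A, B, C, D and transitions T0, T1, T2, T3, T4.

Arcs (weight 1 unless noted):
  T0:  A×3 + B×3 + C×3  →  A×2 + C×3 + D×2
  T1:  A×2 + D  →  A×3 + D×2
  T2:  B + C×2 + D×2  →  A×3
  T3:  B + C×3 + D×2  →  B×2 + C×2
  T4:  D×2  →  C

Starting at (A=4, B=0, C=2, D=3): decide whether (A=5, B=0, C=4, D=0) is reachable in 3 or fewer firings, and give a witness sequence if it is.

step 1: fire T1:  (A=4, B=0, C=2, D=3) → (A=5, B=0, C=2, D=4)
step 2: fire T4:  (A=5, B=0, C=2, D=4) → (A=5, B=0, C=3, D=2)
step 3: fire T4:  (A=5, B=0, C=3, D=2) → (A=5, B=0, C=4, D=0)

YES — reachable via ⟨T1, T4, T4⟩ (3 firings)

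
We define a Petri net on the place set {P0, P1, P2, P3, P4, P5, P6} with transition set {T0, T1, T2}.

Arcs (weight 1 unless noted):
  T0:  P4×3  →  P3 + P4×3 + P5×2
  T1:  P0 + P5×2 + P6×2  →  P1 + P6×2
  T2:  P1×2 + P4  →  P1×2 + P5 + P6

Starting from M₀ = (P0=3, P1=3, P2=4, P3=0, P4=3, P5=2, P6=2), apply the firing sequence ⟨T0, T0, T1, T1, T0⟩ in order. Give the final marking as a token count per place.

step 1: fire T0:  (P0=3, P1=3, P2=4, P3=0, P4=3, P5=2, P6=2) → (P0=3, P1=3, P2=4, P3=1, P4=3, P5=4, P6=2)
step 2: fire T0:  (P0=3, P1=3, P2=4, P3=1, P4=3, P5=4, P6=2) → (P0=3, P1=3, P2=4, P3=2, P4=3, P5=6, P6=2)
step 3: fire T1:  (P0=3, P1=3, P2=4, P3=2, P4=3, P5=6, P6=2) → (P0=2, P1=4, P2=4, P3=2, P4=3, P5=4, P6=2)
step 4: fire T1:  (P0=2, P1=4, P2=4, P3=2, P4=3, P5=4, P6=2) → (P0=1, P1=5, P2=4, P3=2, P4=3, P5=2, P6=2)
step 5: fire T0:  (P0=1, P1=5, P2=4, P3=2, P4=3, P5=2, P6=2) → (P0=1, P1=5, P2=4, P3=3, P4=3, P5=4, P6=2)

(P0=1, P1=5, P2=4, P3=3, P4=3, P5=4, P6=2)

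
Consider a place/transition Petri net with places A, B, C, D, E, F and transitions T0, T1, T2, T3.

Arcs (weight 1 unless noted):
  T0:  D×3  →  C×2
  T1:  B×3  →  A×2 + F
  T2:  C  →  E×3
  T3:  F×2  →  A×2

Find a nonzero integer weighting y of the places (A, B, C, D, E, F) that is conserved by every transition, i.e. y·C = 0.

y = (A:0, B:0, C:3, D:2, E:1, F:0)

Incidence matrix C (rows=places, cols=transitions):
       T0   T1   T2   T3
    A   0    2    0    2
    B   0   -3    0    0
    C   2    0   -1    0
    D  -3    0    0    0
    E   0    0    3    0
    F   0    1    0   -2

Candidate y = [0, 0, 3, 2, 1, 0]; check y·C column-wise:
  col T0: 3·2 + 2·-3 + 1·0 = 0
  col T1: 0·2 + 0·-3 + 3·0 + 2·0 + 1·0 + 0·1 = 0
  col T2: 3·-1 + 2·0 + 1·3 = 0
  col T3: 0·2 + 3·0 + 2·0 + 1·0 + 0·-2 = 0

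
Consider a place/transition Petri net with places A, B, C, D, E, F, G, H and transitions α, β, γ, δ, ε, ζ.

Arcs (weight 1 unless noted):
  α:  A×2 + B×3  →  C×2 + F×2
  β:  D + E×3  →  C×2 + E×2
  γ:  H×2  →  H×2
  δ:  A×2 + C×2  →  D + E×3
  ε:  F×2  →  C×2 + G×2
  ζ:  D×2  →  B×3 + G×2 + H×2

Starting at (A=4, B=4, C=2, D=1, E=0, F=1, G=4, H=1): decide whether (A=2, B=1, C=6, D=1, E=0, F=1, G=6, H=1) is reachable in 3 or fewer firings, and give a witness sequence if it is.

YES — reachable via ⟨α, ε⟩ (2 firings)

step 1: fire α:  (A=4, B=4, C=2, D=1, E=0, F=1, G=4, H=1) → (A=2, B=1, C=4, D=1, E=0, F=3, G=4, H=1)
step 2: fire ε:  (A=2, B=1, C=4, D=1, E=0, F=3, G=4, H=1) → (A=2, B=1, C=6, D=1, E=0, F=1, G=6, H=1)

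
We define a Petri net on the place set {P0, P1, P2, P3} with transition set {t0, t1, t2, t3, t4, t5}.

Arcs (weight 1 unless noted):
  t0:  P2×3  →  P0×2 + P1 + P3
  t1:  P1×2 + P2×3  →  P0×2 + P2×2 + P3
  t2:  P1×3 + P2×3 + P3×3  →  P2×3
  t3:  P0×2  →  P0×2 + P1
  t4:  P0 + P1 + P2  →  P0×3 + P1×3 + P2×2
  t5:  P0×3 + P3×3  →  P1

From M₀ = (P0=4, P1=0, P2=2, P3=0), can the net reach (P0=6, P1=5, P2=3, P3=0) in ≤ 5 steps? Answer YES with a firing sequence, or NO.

step 1: fire t3:  (P0=4, P1=0, P2=2, P3=0) → (P0=4, P1=1, P2=2, P3=0)
step 2: fire t3:  (P0=4, P1=1, P2=2, P3=0) → (P0=4, P1=2, P2=2, P3=0)
step 3: fire t3:  (P0=4, P1=2, P2=2, P3=0) → (P0=4, P1=3, P2=2, P3=0)
step 4: fire t4:  (P0=4, P1=3, P2=2, P3=0) → (P0=6, P1=5, P2=3, P3=0)

YES — reachable via ⟨t3, t3, t3, t4⟩ (4 firings)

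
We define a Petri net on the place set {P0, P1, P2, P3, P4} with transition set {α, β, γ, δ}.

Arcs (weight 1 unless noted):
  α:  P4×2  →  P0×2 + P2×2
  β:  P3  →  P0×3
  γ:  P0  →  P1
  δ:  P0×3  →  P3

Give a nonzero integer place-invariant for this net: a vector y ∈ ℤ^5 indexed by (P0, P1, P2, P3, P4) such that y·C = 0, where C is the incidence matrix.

Incidence matrix C (rows=places, cols=transitions):
        α    β    γ    δ
   P0   2    3   -1   -3
   P1   0    0    1    0
   P2   2    0    0    0
   P3   0   -1    0    1
   P4  -2    0    0    0

Candidate y = [1, 1, -1, 3, 0]; check y·C column-wise:
  col α: 1·2 + 1·0 + -1·2 + 3·0 + 0·-2 = 0
  col β: 1·3 + 1·0 + -1·0 + 3·-1 = 0
  col γ: 1·-1 + 1·1 + -1·0 + 3·0 = 0
  col δ: 1·-3 + 1·0 + -1·0 + 3·1 = 0

y = (P0:1, P1:1, P2:-1, P3:3, P4:0)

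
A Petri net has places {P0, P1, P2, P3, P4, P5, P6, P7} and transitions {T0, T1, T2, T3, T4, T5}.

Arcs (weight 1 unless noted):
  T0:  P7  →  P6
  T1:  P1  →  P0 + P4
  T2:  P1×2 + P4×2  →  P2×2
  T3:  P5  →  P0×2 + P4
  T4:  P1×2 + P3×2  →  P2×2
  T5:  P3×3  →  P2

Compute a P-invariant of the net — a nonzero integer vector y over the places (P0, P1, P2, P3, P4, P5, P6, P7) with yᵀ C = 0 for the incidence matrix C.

Incidence matrix C (rows=places, cols=transitions):
       T0   T1   T2   T3   T4   T5
   P0   0    1    0    2    0    0
   P1   0   -1   -2    0   -2    0
   P2   0    0    2    0    2    1
   P3   0    0    0    0   -2   -3
   P4   0    1   -2    1    0    0
   P5   0    0    0   -1    0    0
   P6   1    0    0    0    0    0
   P7  -1    0    0    0    0    0

Candidate y = [1, 2, 3, 1, 1, 3, 0, 0]; check y·C column-wise:
  col T0: 1·0 + 2·0 + 3·0 + 1·0 + 1·0 + 3·0 + 0·1 + 0·-1 = 0
  col T1: 1·1 + 2·-1 + 3·0 + 1·0 + 1·1 + 3·0 = 0
  col T2: 1·0 + 2·-2 + 3·2 + 1·0 + 1·-2 + 3·0 = 0
  col T3: 1·2 + 2·0 + 3·0 + 1·0 + 1·1 + 3·-1 = 0
  col T4: 1·0 + 2·-2 + 3·2 + 1·-2 + 1·0 + 3·0 = 0
  col T5: 1·0 + 2·0 + 3·1 + 1·-3 + 1·0 + 3·0 = 0

y = (P0:1, P1:2, P2:3, P3:1, P4:1, P5:3, P6:0, P7:0)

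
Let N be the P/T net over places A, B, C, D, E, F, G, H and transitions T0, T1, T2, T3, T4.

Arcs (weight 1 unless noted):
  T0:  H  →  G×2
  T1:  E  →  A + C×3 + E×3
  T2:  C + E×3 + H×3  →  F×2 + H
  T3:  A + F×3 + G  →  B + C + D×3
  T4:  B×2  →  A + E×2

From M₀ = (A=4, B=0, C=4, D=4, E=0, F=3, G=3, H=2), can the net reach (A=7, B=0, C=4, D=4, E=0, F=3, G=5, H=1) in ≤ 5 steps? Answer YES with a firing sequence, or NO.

depth 0: 1 marking
depth 1: 3 markings reached so far
depth 2: 5 markings reached so far
depth 3: 6 markings reached so far
depth 4: 6 markings reached so far
(frontier empty at depth 4; search complete)
target is not among the 6 markings reachable within 5 steps

NO — not reachable within 5 firings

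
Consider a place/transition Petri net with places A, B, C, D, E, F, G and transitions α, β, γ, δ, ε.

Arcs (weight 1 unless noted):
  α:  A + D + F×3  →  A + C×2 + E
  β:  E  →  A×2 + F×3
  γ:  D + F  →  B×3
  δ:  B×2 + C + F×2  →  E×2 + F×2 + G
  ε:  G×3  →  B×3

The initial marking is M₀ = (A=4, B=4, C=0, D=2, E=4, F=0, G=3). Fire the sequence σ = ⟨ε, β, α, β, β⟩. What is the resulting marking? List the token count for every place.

step 1: fire ε:  (A=4, B=4, C=0, D=2, E=4, F=0, G=3) → (A=4, B=7, C=0, D=2, E=4, F=0, G=0)
step 2: fire β:  (A=4, B=7, C=0, D=2, E=4, F=0, G=0) → (A=6, B=7, C=0, D=2, E=3, F=3, G=0)
step 3: fire α:  (A=6, B=7, C=0, D=2, E=3, F=3, G=0) → (A=6, B=7, C=2, D=1, E=4, F=0, G=0)
step 4: fire β:  (A=6, B=7, C=2, D=1, E=4, F=0, G=0) → (A=8, B=7, C=2, D=1, E=3, F=3, G=0)
step 5: fire β:  (A=8, B=7, C=2, D=1, E=3, F=3, G=0) → (A=10, B=7, C=2, D=1, E=2, F=6, G=0)

(A=10, B=7, C=2, D=1, E=2, F=6, G=0)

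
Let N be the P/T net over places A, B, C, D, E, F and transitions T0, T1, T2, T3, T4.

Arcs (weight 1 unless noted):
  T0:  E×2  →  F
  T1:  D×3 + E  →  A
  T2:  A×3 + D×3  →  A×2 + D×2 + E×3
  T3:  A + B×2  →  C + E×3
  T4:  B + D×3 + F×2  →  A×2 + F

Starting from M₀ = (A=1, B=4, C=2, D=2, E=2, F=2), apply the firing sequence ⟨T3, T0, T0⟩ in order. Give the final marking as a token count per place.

step 1: fire T3:  (A=1, B=4, C=2, D=2, E=2, F=2) → (A=0, B=2, C=3, D=2, E=5, F=2)
step 2: fire T0:  (A=0, B=2, C=3, D=2, E=5, F=2) → (A=0, B=2, C=3, D=2, E=3, F=3)
step 3: fire T0:  (A=0, B=2, C=3, D=2, E=3, F=3) → (A=0, B=2, C=3, D=2, E=1, F=4)

(A=0, B=2, C=3, D=2, E=1, F=4)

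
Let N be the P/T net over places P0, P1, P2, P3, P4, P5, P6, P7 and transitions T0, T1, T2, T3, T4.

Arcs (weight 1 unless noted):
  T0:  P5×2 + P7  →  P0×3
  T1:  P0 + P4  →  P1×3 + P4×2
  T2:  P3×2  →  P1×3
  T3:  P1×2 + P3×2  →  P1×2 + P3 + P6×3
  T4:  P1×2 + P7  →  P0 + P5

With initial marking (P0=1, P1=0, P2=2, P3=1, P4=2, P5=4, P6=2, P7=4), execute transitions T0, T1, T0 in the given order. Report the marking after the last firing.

step 1: fire T0:  (P0=1, P1=0, P2=2, P3=1, P4=2, P5=4, P6=2, P7=4) → (P0=4, P1=0, P2=2, P3=1, P4=2, P5=2, P6=2, P7=3)
step 2: fire T1:  (P0=4, P1=0, P2=2, P3=1, P4=2, P5=2, P6=2, P7=3) → (P0=3, P1=3, P2=2, P3=1, P4=3, P5=2, P6=2, P7=3)
step 3: fire T0:  (P0=3, P1=3, P2=2, P3=1, P4=3, P5=2, P6=2, P7=3) → (P0=6, P1=3, P2=2, P3=1, P4=3, P5=0, P6=2, P7=2)

(P0=6, P1=3, P2=2, P3=1, P4=3, P5=0, P6=2, P7=2)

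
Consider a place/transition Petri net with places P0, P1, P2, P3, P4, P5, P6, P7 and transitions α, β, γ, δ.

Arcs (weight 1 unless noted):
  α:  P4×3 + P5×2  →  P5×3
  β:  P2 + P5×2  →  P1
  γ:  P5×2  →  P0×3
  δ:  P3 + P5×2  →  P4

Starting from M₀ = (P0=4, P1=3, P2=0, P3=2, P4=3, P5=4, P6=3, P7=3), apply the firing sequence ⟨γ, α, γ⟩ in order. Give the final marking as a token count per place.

step 1: fire γ:  (P0=4, P1=3, P2=0, P3=2, P4=3, P5=4, P6=3, P7=3) → (P0=7, P1=3, P2=0, P3=2, P4=3, P5=2, P6=3, P7=3)
step 2: fire α:  (P0=7, P1=3, P2=0, P3=2, P4=3, P5=2, P6=3, P7=3) → (P0=7, P1=3, P2=0, P3=2, P4=0, P5=3, P6=3, P7=3)
step 3: fire γ:  (P0=7, P1=3, P2=0, P3=2, P4=0, P5=3, P6=3, P7=3) → (P0=10, P1=3, P2=0, P3=2, P4=0, P5=1, P6=3, P7=3)

(P0=10, P1=3, P2=0, P3=2, P4=0, P5=1, P6=3, P7=3)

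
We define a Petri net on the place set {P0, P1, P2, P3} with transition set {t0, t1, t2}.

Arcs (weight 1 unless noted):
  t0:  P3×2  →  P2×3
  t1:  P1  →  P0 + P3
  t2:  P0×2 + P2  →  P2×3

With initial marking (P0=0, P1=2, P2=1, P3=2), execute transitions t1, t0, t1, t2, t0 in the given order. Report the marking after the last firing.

(P0=0, P1=0, P2=9, P3=0)

step 1: fire t1:  (P0=0, P1=2, P2=1, P3=2) → (P0=1, P1=1, P2=1, P3=3)
step 2: fire t0:  (P0=1, P1=1, P2=1, P3=3) → (P0=1, P1=1, P2=4, P3=1)
step 3: fire t1:  (P0=1, P1=1, P2=4, P3=1) → (P0=2, P1=0, P2=4, P3=2)
step 4: fire t2:  (P0=2, P1=0, P2=4, P3=2) → (P0=0, P1=0, P2=6, P3=2)
step 5: fire t0:  (P0=0, P1=0, P2=6, P3=2) → (P0=0, P1=0, P2=9, P3=0)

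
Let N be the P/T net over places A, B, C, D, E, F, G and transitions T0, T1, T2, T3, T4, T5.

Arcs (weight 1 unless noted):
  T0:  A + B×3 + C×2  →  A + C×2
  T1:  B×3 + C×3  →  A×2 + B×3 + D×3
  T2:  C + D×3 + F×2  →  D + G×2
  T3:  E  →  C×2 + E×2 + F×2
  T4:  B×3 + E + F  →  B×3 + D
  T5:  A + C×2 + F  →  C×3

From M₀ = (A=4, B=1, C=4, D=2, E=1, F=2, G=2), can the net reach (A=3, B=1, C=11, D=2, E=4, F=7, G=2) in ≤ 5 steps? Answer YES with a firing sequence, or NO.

YES — reachable via ⟨T3, T3, T3, T5⟩ (4 firings)

step 1: fire T3:  (A=4, B=1, C=4, D=2, E=1, F=2, G=2) → (A=4, B=1, C=6, D=2, E=2, F=4, G=2)
step 2: fire T3:  (A=4, B=1, C=6, D=2, E=2, F=4, G=2) → (A=4, B=1, C=8, D=2, E=3, F=6, G=2)
step 3: fire T3:  (A=4, B=1, C=8, D=2, E=3, F=6, G=2) → (A=4, B=1, C=10, D=2, E=4, F=8, G=2)
step 4: fire T5:  (A=4, B=1, C=10, D=2, E=4, F=8, G=2) → (A=3, B=1, C=11, D=2, E=4, F=7, G=2)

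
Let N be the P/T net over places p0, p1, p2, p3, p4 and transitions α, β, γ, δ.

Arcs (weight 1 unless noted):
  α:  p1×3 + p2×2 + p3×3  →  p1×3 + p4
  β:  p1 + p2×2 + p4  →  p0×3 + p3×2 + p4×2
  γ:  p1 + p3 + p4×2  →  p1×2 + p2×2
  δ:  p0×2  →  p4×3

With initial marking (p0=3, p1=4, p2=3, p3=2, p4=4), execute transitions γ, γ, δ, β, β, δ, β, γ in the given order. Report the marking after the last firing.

step 1: fire γ:  (p0=3, p1=4, p2=3, p3=2, p4=4) → (p0=3, p1=5, p2=5, p3=1, p4=2)
step 2: fire γ:  (p0=3, p1=5, p2=5, p3=1, p4=2) → (p0=3, p1=6, p2=7, p3=0, p4=0)
step 3: fire δ:  (p0=3, p1=6, p2=7, p3=0, p4=0) → (p0=1, p1=6, p2=7, p3=0, p4=3)
step 4: fire β:  (p0=1, p1=6, p2=7, p3=0, p4=3) → (p0=4, p1=5, p2=5, p3=2, p4=4)
step 5: fire β:  (p0=4, p1=5, p2=5, p3=2, p4=4) → (p0=7, p1=4, p2=3, p3=4, p4=5)
step 6: fire δ:  (p0=7, p1=4, p2=3, p3=4, p4=5) → (p0=5, p1=4, p2=3, p3=4, p4=8)
step 7: fire β:  (p0=5, p1=4, p2=3, p3=4, p4=8) → (p0=8, p1=3, p2=1, p3=6, p4=9)
step 8: fire γ:  (p0=8, p1=3, p2=1, p3=6, p4=9) → (p0=8, p1=4, p2=3, p3=5, p4=7)

(p0=8, p1=4, p2=3, p3=5, p4=7)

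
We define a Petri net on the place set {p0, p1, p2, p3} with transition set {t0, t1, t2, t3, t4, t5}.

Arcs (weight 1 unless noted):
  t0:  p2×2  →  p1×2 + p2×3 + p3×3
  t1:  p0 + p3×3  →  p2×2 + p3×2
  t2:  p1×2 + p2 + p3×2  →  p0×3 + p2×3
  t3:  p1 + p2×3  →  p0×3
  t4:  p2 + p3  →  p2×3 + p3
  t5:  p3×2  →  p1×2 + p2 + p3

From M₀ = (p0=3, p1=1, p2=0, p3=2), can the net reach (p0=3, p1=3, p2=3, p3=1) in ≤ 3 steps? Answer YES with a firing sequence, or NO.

YES — reachable via ⟨t5, t4⟩ (2 firings)

step 1: fire t5:  (p0=3, p1=1, p2=0, p3=2) → (p0=3, p1=3, p2=1, p3=1)
step 2: fire t4:  (p0=3, p1=3, p2=1, p3=1) → (p0=3, p1=3, p2=3, p3=1)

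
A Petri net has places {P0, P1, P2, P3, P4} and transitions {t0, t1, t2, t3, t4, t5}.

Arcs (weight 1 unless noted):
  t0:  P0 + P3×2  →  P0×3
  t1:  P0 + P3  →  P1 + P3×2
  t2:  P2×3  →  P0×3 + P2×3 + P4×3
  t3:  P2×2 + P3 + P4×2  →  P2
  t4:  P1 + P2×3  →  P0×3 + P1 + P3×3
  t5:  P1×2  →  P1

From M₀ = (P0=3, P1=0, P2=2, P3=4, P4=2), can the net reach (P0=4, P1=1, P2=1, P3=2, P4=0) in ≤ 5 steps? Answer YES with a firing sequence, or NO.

step 1: fire t0:  (P0=3, P1=0, P2=2, P3=4, P4=2) → (P0=5, P1=0, P2=2, P3=2, P4=2)
step 2: fire t1:  (P0=5, P1=0, P2=2, P3=2, P4=2) → (P0=4, P1=1, P2=2, P3=3, P4=2)
step 3: fire t3:  (P0=4, P1=1, P2=2, P3=3, P4=2) → (P0=4, P1=1, P2=1, P3=2, P4=0)

YES — reachable via ⟨t0, t1, t3⟩ (3 firings)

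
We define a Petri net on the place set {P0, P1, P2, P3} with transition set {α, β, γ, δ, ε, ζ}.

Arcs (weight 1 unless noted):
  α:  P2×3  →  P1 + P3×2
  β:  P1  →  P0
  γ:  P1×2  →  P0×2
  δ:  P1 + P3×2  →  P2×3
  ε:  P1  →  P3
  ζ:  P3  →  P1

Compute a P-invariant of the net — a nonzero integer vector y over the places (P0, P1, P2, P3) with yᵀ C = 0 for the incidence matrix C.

y = (P0:1, P1:1, P2:1, P3:1)

Incidence matrix C (rows=places, cols=transitions):
        α    β    γ    δ    ε    ζ
   P0   0    1    2    0    0    0
   P1   1   -1   -2   -1   -1    1
   P2  -3    0    0    3    0    0
   P3   2    0    0   -2    1   -1

Candidate y = [1, 1, 1, 1]; check y·C column-wise:
  col α: 1·0 + 1·1 + 1·-3 + 1·2 = 0
  col β: 1·1 + 1·-1 + 1·0 + 1·0 = 0
  col γ: 1·2 + 1·-2 + 1·0 + 1·0 = 0
  col δ: 1·0 + 1·-1 + 1·3 + 1·-2 = 0
  col ε: 1·0 + 1·-1 + 1·0 + 1·1 = 0
  col ζ: 1·0 + 1·1 + 1·0 + 1·-1 = 0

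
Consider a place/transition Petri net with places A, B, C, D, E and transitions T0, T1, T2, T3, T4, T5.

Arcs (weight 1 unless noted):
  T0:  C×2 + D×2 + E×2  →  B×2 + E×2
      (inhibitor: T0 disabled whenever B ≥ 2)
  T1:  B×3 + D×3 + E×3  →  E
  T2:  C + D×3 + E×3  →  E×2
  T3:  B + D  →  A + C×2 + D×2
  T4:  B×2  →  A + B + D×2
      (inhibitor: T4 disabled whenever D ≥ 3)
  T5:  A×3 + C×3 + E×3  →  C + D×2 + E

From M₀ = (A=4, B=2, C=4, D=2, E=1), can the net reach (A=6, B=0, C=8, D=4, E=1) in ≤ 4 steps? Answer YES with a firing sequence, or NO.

step 1: fire T3:  (A=4, B=2, C=4, D=2, E=1) → (A=5, B=1, C=6, D=3, E=1)
step 2: fire T3:  (A=5, B=1, C=6, D=3, E=1) → (A=6, B=0, C=8, D=4, E=1)

YES — reachable via ⟨T3, T3⟩ (2 firings)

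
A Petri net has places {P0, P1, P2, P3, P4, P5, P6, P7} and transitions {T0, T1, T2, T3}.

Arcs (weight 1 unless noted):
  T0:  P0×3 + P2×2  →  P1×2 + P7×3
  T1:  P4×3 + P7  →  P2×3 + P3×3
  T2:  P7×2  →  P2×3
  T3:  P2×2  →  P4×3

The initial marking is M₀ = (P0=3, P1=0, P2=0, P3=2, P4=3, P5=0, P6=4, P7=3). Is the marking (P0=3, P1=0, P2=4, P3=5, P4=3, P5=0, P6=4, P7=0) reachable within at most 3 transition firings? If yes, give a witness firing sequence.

step 1: fire T1:  (P0=3, P1=0, P2=0, P3=2, P4=3, P5=0, P6=4, P7=3) → (P0=3, P1=0, P2=3, P3=5, P4=0, P5=0, P6=4, P7=2)
step 2: fire T2:  (P0=3, P1=0, P2=3, P3=5, P4=0, P5=0, P6=4, P7=2) → (P0=3, P1=0, P2=6, P3=5, P4=0, P5=0, P6=4, P7=0)
step 3: fire T3:  (P0=3, P1=0, P2=6, P3=5, P4=0, P5=0, P6=4, P7=0) → (P0=3, P1=0, P2=4, P3=5, P4=3, P5=0, P6=4, P7=0)

YES — reachable via ⟨T1, T2, T3⟩ (3 firings)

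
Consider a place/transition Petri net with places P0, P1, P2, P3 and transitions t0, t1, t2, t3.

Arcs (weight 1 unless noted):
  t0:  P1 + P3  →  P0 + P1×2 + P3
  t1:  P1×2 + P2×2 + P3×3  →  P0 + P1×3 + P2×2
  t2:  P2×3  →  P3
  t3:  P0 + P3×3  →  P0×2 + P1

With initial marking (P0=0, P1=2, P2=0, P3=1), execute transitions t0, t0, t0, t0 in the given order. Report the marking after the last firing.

step 1: fire t0:  (P0=0, P1=2, P2=0, P3=1) → (P0=1, P1=3, P2=0, P3=1)
step 2: fire t0:  (P0=1, P1=3, P2=0, P3=1) → (P0=2, P1=4, P2=0, P3=1)
step 3: fire t0:  (P0=2, P1=4, P2=0, P3=1) → (P0=3, P1=5, P2=0, P3=1)
step 4: fire t0:  (P0=3, P1=5, P2=0, P3=1) → (P0=4, P1=6, P2=0, P3=1)

(P0=4, P1=6, P2=0, P3=1)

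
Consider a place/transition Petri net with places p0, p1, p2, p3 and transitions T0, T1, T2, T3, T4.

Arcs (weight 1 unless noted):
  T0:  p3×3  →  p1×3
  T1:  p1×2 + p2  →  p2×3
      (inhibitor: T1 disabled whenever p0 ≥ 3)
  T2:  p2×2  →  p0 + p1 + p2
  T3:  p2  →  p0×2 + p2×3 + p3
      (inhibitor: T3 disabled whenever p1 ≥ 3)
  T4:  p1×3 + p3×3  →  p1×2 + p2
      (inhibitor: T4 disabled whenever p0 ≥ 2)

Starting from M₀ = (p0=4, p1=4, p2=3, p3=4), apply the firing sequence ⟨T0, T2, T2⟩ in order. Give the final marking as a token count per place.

step 1: fire T0:  (p0=4, p1=4, p2=3, p3=4) → (p0=4, p1=7, p2=3, p3=1)
step 2: fire T2:  (p0=4, p1=7, p2=3, p3=1) → (p0=5, p1=8, p2=2, p3=1)
step 3: fire T2:  (p0=5, p1=8, p2=2, p3=1) → (p0=6, p1=9, p2=1, p3=1)

(p0=6, p1=9, p2=1, p3=1)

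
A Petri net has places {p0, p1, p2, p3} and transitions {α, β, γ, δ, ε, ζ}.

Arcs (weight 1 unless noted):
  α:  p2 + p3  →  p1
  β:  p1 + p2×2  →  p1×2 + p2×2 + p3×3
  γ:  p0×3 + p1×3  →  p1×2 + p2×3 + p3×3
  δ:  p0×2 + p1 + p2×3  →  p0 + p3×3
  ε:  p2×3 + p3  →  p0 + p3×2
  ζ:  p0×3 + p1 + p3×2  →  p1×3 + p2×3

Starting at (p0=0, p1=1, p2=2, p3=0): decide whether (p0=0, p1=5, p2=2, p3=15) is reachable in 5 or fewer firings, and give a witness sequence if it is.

NO — not reachable within 5 firings

depth 0: 1 marking
depth 1: 2 markings reached so far
depth 2: 4 markings reached so far
depth 3: 7 markings reached so far
depth 4: 10 markings reached so far
depth 5: 13 markings reached so far
target is not among the 13 markings reachable within 5 steps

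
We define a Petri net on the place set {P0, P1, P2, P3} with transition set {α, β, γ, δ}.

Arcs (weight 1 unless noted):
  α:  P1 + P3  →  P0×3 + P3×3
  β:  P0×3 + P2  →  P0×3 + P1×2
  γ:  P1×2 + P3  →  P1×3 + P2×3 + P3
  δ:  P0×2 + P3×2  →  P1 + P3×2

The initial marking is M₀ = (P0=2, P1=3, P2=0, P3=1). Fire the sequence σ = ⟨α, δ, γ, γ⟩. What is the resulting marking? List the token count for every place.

step 1: fire α:  (P0=2, P1=3, P2=0, P3=1) → (P0=5, P1=2, P2=0, P3=3)
step 2: fire δ:  (P0=5, P1=2, P2=0, P3=3) → (P0=3, P1=3, P2=0, P3=3)
step 3: fire γ:  (P0=3, P1=3, P2=0, P3=3) → (P0=3, P1=4, P2=3, P3=3)
step 4: fire γ:  (P0=3, P1=4, P2=3, P3=3) → (P0=3, P1=5, P2=6, P3=3)

(P0=3, P1=5, P2=6, P3=3)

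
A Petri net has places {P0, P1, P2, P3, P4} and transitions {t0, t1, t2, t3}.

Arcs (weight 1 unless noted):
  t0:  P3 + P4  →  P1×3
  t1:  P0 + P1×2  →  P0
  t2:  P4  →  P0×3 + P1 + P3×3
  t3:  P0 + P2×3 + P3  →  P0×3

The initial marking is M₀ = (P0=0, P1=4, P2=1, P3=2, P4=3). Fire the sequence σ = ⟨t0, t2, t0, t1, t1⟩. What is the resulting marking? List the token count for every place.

(P0=3, P1=7, P2=1, P3=3, P4=0)

step 1: fire t0:  (P0=0, P1=4, P2=1, P3=2, P4=3) → (P0=0, P1=7, P2=1, P3=1, P4=2)
step 2: fire t2:  (P0=0, P1=7, P2=1, P3=1, P4=2) → (P0=3, P1=8, P2=1, P3=4, P4=1)
step 3: fire t0:  (P0=3, P1=8, P2=1, P3=4, P4=1) → (P0=3, P1=11, P2=1, P3=3, P4=0)
step 4: fire t1:  (P0=3, P1=11, P2=1, P3=3, P4=0) → (P0=3, P1=9, P2=1, P3=3, P4=0)
step 5: fire t1:  (P0=3, P1=9, P2=1, P3=3, P4=0) → (P0=3, P1=7, P2=1, P3=3, P4=0)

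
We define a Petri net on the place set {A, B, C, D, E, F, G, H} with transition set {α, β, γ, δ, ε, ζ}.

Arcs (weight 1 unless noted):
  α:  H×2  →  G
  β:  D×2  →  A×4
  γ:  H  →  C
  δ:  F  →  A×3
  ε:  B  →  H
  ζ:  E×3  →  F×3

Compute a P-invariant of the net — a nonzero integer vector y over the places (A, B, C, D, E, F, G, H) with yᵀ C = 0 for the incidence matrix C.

Incidence matrix C (rows=places, cols=transitions):
        α    β    γ    δ    ε    ζ
    A   0    4    0    3    0    0
    B   0    0    0    0   -1    0
    C   0    0    1    0    0    0
    D   0   -2    0    0    0    0
    E   0    0    0    0    0   -3
    F   0    0    0   -1    0    3
    G   1    0    0    0    0    0
    H  -2    0   -1    0    1    0

Candidate y = [1, 0, 0, 2, 3, 3, 0, 0]; check y·C column-wise:
  col α: 1·0 + 2·0 + 3·0 + 3·0 + 0·1 + 0·-2 = 0
  col β: 1·4 + 2·-2 + 3·0 + 3·0 = 0
  col γ: 1·0 + 0·1 + 2·0 + 3·0 + 3·0 + 0·-1 = 0
  col δ: 1·3 + 2·0 + 3·0 + 3·-1 = 0
  col ε: 1·0 + 0·-1 + 2·0 + 3·0 + 3·0 + 0·1 = 0
  col ζ: 1·0 + 2·0 + 3·-3 + 3·3 = 0

y = (A:1, B:0, C:0, D:2, E:3, F:3, G:0, H:0)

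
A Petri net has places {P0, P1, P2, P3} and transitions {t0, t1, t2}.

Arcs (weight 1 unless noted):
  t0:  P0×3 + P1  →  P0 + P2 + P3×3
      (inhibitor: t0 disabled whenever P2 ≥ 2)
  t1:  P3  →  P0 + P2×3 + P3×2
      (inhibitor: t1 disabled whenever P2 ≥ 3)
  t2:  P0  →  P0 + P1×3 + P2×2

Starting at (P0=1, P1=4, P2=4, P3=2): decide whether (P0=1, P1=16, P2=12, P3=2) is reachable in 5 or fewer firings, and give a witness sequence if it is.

step 1: fire t2:  (P0=1, P1=4, P2=4, P3=2) → (P0=1, P1=7, P2=6, P3=2)
step 2: fire t2:  (P0=1, P1=7, P2=6, P3=2) → (P0=1, P1=10, P2=8, P3=2)
step 3: fire t2:  (P0=1, P1=10, P2=8, P3=2) → (P0=1, P1=13, P2=10, P3=2)
step 4: fire t2:  (P0=1, P1=13, P2=10, P3=2) → (P0=1, P1=16, P2=12, P3=2)

YES — reachable via ⟨t2, t2, t2, t2⟩ (4 firings)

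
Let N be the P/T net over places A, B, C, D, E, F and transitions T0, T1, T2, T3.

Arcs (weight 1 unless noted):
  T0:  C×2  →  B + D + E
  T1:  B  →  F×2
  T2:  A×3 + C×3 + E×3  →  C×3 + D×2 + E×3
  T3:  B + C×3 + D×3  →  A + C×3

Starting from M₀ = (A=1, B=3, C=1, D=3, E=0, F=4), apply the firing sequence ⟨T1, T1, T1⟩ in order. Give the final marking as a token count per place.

(A=1, B=0, C=1, D=3, E=0, F=10)

step 1: fire T1:  (A=1, B=3, C=1, D=3, E=0, F=4) → (A=1, B=2, C=1, D=3, E=0, F=6)
step 2: fire T1:  (A=1, B=2, C=1, D=3, E=0, F=6) → (A=1, B=1, C=1, D=3, E=0, F=8)
step 3: fire T1:  (A=1, B=1, C=1, D=3, E=0, F=8) → (A=1, B=0, C=1, D=3, E=0, F=10)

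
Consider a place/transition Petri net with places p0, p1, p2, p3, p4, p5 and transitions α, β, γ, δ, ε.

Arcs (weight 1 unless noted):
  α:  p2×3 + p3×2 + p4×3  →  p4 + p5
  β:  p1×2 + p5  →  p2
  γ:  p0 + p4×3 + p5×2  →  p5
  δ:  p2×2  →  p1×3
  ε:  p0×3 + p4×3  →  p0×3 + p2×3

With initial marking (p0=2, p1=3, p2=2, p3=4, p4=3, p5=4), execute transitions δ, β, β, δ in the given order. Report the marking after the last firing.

step 1: fire δ:  (p0=2, p1=3, p2=2, p3=4, p4=3, p5=4) → (p0=2, p1=6, p2=0, p3=4, p4=3, p5=4)
step 2: fire β:  (p0=2, p1=6, p2=0, p3=4, p4=3, p5=4) → (p0=2, p1=4, p2=1, p3=4, p4=3, p5=3)
step 3: fire β:  (p0=2, p1=4, p2=1, p3=4, p4=3, p5=3) → (p0=2, p1=2, p2=2, p3=4, p4=3, p5=2)
step 4: fire δ:  (p0=2, p1=2, p2=2, p3=4, p4=3, p5=2) → (p0=2, p1=5, p2=0, p3=4, p4=3, p5=2)

(p0=2, p1=5, p2=0, p3=4, p4=3, p5=2)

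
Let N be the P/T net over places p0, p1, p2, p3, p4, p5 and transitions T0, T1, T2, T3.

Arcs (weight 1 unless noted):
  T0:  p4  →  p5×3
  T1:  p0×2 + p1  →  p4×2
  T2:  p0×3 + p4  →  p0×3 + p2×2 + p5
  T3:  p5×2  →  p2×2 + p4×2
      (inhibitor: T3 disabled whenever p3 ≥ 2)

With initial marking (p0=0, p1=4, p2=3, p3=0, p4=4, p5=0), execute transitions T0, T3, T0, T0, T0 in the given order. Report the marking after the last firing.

(p0=0, p1=4, p2=5, p3=0, p4=2, p5=10)

step 1: fire T0:  (p0=0, p1=4, p2=3, p3=0, p4=4, p5=0) → (p0=0, p1=4, p2=3, p3=0, p4=3, p5=3)
step 2: fire T3:  (p0=0, p1=4, p2=3, p3=0, p4=3, p5=3) → (p0=0, p1=4, p2=5, p3=0, p4=5, p5=1)
step 3: fire T0:  (p0=0, p1=4, p2=5, p3=0, p4=5, p5=1) → (p0=0, p1=4, p2=5, p3=0, p4=4, p5=4)
step 4: fire T0:  (p0=0, p1=4, p2=5, p3=0, p4=4, p5=4) → (p0=0, p1=4, p2=5, p3=0, p4=3, p5=7)
step 5: fire T0:  (p0=0, p1=4, p2=5, p3=0, p4=3, p5=7) → (p0=0, p1=4, p2=5, p3=0, p4=2, p5=10)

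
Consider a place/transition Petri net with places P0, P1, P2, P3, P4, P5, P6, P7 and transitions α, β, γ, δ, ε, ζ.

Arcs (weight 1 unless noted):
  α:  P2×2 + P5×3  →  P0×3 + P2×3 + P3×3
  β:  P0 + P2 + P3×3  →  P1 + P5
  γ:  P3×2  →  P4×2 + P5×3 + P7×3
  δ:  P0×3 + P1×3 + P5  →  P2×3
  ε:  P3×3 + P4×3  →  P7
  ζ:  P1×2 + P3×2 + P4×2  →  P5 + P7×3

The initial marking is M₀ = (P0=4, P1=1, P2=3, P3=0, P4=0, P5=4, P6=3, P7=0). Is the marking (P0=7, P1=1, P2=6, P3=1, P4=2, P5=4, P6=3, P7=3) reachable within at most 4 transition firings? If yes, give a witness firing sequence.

depth 0: 1 marking
depth 1: 2 markings reached so far
depth 2: 4 markings reached so far
depth 3: 5 markings reached so far
depth 4: 7 markings reached so far
target is not among the 7 markings reachable within 4 steps

NO — not reachable within 4 firings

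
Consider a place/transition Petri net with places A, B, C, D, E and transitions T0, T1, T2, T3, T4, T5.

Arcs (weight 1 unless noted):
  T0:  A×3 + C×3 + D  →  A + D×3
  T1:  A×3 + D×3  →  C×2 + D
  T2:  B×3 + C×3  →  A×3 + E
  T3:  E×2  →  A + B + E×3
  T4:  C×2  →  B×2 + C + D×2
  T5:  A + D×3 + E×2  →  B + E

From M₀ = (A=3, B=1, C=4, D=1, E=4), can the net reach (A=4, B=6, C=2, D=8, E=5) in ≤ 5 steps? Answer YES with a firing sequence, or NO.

depth 0: 1 marking
depth 1: 4 markings reached so far
depth 2: 13 markings reached so far
depth 3: 29 markings reached so far
depth 4: 49 markings reached so far
depth 5: 77 markings reached so far
target is not among the 77 markings reachable within 5 steps

NO — not reachable within 5 firings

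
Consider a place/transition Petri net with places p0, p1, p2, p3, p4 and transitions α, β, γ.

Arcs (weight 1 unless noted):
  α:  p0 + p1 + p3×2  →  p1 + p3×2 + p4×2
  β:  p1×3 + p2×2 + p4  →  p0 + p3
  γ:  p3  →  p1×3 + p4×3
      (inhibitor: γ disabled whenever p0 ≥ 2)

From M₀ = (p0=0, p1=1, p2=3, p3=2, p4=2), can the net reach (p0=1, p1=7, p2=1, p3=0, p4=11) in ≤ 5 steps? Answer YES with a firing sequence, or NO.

depth 0: 1 marking
depth 1: 2 markings reached so far
depth 2: 4 markings reached so far
depth 3: 6 markings reached so far
depth 4: 8 markings reached so far
depth 5: 9 markings reached so far
target is not among the 9 markings reachable within 5 steps

NO — not reachable within 5 firings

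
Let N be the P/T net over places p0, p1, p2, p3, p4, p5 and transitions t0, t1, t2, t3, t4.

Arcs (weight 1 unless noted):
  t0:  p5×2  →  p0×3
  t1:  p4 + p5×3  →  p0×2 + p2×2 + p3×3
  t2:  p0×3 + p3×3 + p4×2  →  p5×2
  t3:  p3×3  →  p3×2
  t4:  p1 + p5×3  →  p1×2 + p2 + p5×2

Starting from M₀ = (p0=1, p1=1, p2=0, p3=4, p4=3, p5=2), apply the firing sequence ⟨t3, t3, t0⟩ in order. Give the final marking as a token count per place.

step 1: fire t3:  (p0=1, p1=1, p2=0, p3=4, p4=3, p5=2) → (p0=1, p1=1, p2=0, p3=3, p4=3, p5=2)
step 2: fire t3:  (p0=1, p1=1, p2=0, p3=3, p4=3, p5=2) → (p0=1, p1=1, p2=0, p3=2, p4=3, p5=2)
step 3: fire t0:  (p0=1, p1=1, p2=0, p3=2, p4=3, p5=2) → (p0=4, p1=1, p2=0, p3=2, p4=3, p5=0)

(p0=4, p1=1, p2=0, p3=2, p4=3, p5=0)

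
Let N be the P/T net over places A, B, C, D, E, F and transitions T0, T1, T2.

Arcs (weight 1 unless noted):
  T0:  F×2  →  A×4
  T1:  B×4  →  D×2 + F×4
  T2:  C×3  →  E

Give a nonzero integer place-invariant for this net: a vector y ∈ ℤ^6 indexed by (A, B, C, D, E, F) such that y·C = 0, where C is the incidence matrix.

y = (A:0, B:1, C:0, D:2, E:0, F:0)

Incidence matrix C (rows=places, cols=transitions):
       T0   T1   T2
    A   4    0    0
    B   0   -4    0
    C   0    0   -3
    D   0    2    0
    E   0    0    1
    F  -2    4    0

Candidate y = [0, 1, 0, 2, 0, 0]; check y·C column-wise:
  col T0: 0·4 + 1·0 + 2·0 + 0·-2 = 0
  col T1: 1·-4 + 2·2 + 0·4 = 0
  col T2: 1·0 + 0·-3 + 2·0 + 0·1 = 0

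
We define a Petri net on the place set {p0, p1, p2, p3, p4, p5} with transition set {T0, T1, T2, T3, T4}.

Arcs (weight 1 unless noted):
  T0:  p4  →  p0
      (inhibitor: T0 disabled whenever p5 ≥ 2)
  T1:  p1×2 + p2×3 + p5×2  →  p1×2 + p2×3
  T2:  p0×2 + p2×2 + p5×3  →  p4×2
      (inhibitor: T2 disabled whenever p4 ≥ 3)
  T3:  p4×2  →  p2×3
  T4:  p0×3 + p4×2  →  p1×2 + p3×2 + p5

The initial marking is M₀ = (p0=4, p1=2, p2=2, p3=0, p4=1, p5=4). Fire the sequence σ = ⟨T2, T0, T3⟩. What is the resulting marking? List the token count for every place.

(p0=3, p1=2, p2=3, p3=0, p4=0, p5=1)

step 1: fire T2:  (p0=4, p1=2, p2=2, p3=0, p4=1, p5=4) → (p0=2, p1=2, p2=0, p3=0, p4=3, p5=1)
step 2: fire T0:  (p0=2, p1=2, p2=0, p3=0, p4=3, p5=1) → (p0=3, p1=2, p2=0, p3=0, p4=2, p5=1)
step 3: fire T3:  (p0=3, p1=2, p2=0, p3=0, p4=2, p5=1) → (p0=3, p1=2, p2=3, p3=0, p4=0, p5=1)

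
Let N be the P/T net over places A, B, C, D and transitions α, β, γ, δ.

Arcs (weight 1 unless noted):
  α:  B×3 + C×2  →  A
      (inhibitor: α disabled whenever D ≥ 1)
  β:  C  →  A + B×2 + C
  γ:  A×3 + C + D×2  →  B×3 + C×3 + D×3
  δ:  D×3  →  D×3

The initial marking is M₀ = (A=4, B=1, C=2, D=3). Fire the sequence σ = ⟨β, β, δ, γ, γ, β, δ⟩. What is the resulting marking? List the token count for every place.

(A=1, B=13, C=6, D=5)

step 1: fire β:  (A=4, B=1, C=2, D=3) → (A=5, B=3, C=2, D=3)
step 2: fire β:  (A=5, B=3, C=2, D=3) → (A=6, B=5, C=2, D=3)
step 3: fire δ:  (A=6, B=5, C=2, D=3) → (A=6, B=5, C=2, D=3)
step 4: fire γ:  (A=6, B=5, C=2, D=3) → (A=3, B=8, C=4, D=4)
step 5: fire γ:  (A=3, B=8, C=4, D=4) → (A=0, B=11, C=6, D=5)
step 6: fire β:  (A=0, B=11, C=6, D=5) → (A=1, B=13, C=6, D=5)
step 7: fire δ:  (A=1, B=13, C=6, D=5) → (A=1, B=13, C=6, D=5)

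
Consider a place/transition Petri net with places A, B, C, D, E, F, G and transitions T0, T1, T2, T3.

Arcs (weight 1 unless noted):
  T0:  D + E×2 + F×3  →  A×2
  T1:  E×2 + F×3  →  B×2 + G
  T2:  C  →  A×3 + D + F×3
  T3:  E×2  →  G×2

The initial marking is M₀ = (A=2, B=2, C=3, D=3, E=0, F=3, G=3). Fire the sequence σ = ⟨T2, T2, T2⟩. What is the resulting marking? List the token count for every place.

step 1: fire T2:  (A=2, B=2, C=3, D=3, E=0, F=3, G=3) → (A=5, B=2, C=2, D=4, E=0, F=6, G=3)
step 2: fire T2:  (A=5, B=2, C=2, D=4, E=0, F=6, G=3) → (A=8, B=2, C=1, D=5, E=0, F=9, G=3)
step 3: fire T2:  (A=8, B=2, C=1, D=5, E=0, F=9, G=3) → (A=11, B=2, C=0, D=6, E=0, F=12, G=3)

(A=11, B=2, C=0, D=6, E=0, F=12, G=3)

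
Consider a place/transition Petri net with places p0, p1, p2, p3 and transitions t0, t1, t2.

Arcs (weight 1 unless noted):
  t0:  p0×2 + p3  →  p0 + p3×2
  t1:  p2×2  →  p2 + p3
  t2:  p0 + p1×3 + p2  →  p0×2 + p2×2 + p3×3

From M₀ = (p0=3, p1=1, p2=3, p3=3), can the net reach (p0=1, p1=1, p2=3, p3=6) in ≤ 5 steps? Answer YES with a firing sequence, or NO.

depth 0: 1 marking
depth 1: 3 markings reached so far
depth 2: 6 markings reached so far
depth 3: 8 markings reached so far
depth 4: 9 markings reached so far
depth 5: 9 markings reached so far
(frontier empty at depth 5; search complete)
target is not among the 9 markings reachable within 5 steps

NO — not reachable within 5 firings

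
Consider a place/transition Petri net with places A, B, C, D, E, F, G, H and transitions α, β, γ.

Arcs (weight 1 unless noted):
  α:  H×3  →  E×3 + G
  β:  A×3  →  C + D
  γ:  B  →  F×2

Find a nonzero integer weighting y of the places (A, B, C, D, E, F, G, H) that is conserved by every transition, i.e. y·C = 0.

y = (A:1, B:0, C:3, D:0, E:0, F:0, G:0, H:0)

Incidence matrix C (rows=places, cols=transitions):
        α    β    γ
    A   0   -3    0
    B   0    0   -1
    C   0    1    0
    D   0    1    0
    E   3    0    0
    F   0    0    2
    G   1    0    0
    H  -3    0    0

Candidate y = [1, 0, 3, 0, 0, 0, 0, 0]; check y·C column-wise:
  col α: 1·0 + 3·0 + 0·3 + 0·1 + 0·-3 = 0
  col β: 1·-3 + 3·1 + 0·1 = 0
  col γ: 1·0 + 0·-1 + 3·0 + 0·2 = 0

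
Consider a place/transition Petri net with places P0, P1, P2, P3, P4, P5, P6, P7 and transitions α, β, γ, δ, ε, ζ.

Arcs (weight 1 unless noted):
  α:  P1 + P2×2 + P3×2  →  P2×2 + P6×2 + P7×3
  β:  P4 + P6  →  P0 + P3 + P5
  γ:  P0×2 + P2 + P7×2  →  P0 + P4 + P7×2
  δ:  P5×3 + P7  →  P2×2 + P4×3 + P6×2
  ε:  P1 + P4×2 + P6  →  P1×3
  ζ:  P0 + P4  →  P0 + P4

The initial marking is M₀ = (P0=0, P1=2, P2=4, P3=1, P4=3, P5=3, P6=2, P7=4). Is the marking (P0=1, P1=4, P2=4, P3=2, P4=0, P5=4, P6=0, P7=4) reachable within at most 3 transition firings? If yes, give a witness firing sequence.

step 1: fire β:  (P0=0, P1=2, P2=4, P3=1, P4=3, P5=3, P6=2, P7=4) → (P0=1, P1=2, P2=4, P3=2, P4=2, P5=4, P6=1, P7=4)
step 2: fire ε:  (P0=1, P1=2, P2=4, P3=2, P4=2, P5=4, P6=1, P7=4) → (P0=1, P1=4, P2=4, P3=2, P4=0, P5=4, P6=0, P7=4)

YES — reachable via ⟨β, ε⟩ (2 firings)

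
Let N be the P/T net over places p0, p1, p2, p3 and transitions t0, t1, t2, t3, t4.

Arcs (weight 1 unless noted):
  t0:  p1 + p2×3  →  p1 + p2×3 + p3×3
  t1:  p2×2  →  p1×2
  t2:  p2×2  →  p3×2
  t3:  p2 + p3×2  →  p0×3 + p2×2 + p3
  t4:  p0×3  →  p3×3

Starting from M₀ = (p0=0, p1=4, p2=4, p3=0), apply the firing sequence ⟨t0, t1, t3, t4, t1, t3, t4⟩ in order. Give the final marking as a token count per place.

step 1: fire t0:  (p0=0, p1=4, p2=4, p3=0) → (p0=0, p1=4, p2=4, p3=3)
step 2: fire t1:  (p0=0, p1=4, p2=4, p3=3) → (p0=0, p1=6, p2=2, p3=3)
step 3: fire t3:  (p0=0, p1=6, p2=2, p3=3) → (p0=3, p1=6, p2=3, p3=2)
step 4: fire t4:  (p0=3, p1=6, p2=3, p3=2) → (p0=0, p1=6, p2=3, p3=5)
step 5: fire t1:  (p0=0, p1=6, p2=3, p3=5) → (p0=0, p1=8, p2=1, p3=5)
step 6: fire t3:  (p0=0, p1=8, p2=1, p3=5) → (p0=3, p1=8, p2=2, p3=4)
step 7: fire t4:  (p0=3, p1=8, p2=2, p3=4) → (p0=0, p1=8, p2=2, p3=7)

(p0=0, p1=8, p2=2, p3=7)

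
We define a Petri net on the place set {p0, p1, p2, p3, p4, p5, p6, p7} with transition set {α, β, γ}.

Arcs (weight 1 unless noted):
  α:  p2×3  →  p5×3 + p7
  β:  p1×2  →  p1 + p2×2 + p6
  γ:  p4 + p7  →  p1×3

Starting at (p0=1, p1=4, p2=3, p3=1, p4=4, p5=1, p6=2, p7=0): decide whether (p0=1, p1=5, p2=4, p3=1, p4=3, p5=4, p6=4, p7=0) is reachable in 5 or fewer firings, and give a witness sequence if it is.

YES — reachable via ⟨α, β, β, γ⟩ (4 firings)

step 1: fire α:  (p0=1, p1=4, p2=3, p3=1, p4=4, p5=1, p6=2, p7=0) → (p0=1, p1=4, p2=0, p3=1, p4=4, p5=4, p6=2, p7=1)
step 2: fire β:  (p0=1, p1=4, p2=0, p3=1, p4=4, p5=4, p6=2, p7=1) → (p0=1, p1=3, p2=2, p3=1, p4=4, p5=4, p6=3, p7=1)
step 3: fire β:  (p0=1, p1=3, p2=2, p3=1, p4=4, p5=4, p6=3, p7=1) → (p0=1, p1=2, p2=4, p3=1, p4=4, p5=4, p6=4, p7=1)
step 4: fire γ:  (p0=1, p1=2, p2=4, p3=1, p4=4, p5=4, p6=4, p7=1) → (p0=1, p1=5, p2=4, p3=1, p4=3, p5=4, p6=4, p7=0)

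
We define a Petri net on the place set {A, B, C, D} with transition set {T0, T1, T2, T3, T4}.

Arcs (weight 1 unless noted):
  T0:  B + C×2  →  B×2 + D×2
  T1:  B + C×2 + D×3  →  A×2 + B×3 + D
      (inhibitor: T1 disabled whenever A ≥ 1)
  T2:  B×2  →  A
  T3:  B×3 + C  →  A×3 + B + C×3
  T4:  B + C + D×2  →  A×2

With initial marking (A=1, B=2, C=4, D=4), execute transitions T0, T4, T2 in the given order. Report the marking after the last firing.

(A=4, B=0, C=1, D=4)

step 1: fire T0:  (A=1, B=2, C=4, D=4) → (A=1, B=3, C=2, D=6)
step 2: fire T4:  (A=1, B=3, C=2, D=6) → (A=3, B=2, C=1, D=4)
step 3: fire T2:  (A=3, B=2, C=1, D=4) → (A=4, B=0, C=1, D=4)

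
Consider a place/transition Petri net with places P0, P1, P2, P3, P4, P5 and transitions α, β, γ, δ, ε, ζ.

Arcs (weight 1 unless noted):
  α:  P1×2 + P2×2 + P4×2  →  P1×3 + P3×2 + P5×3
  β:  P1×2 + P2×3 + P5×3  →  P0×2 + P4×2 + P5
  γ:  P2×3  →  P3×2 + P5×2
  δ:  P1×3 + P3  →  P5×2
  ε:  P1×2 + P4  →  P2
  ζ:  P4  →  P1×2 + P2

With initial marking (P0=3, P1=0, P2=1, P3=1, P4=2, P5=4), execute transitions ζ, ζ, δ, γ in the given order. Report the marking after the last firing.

step 1: fire ζ:  (P0=3, P1=0, P2=1, P3=1, P4=2, P5=4) → (P0=3, P1=2, P2=2, P3=1, P4=1, P5=4)
step 2: fire ζ:  (P0=3, P1=2, P2=2, P3=1, P4=1, P5=4) → (P0=3, P1=4, P2=3, P3=1, P4=0, P5=4)
step 3: fire δ:  (P0=3, P1=4, P2=3, P3=1, P4=0, P5=4) → (P0=3, P1=1, P2=3, P3=0, P4=0, P5=6)
step 4: fire γ:  (P0=3, P1=1, P2=3, P3=0, P4=0, P5=6) → (P0=3, P1=1, P2=0, P3=2, P4=0, P5=8)

(P0=3, P1=1, P2=0, P3=2, P4=0, P5=8)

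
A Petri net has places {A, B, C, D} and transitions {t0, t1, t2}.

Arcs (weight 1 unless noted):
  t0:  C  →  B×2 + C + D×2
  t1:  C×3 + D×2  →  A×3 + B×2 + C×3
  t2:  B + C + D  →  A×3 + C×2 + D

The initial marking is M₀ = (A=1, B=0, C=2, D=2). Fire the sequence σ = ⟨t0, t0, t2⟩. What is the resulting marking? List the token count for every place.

(A=4, B=3, C=3, D=6)

step 1: fire t0:  (A=1, B=0, C=2, D=2) → (A=1, B=2, C=2, D=4)
step 2: fire t0:  (A=1, B=2, C=2, D=4) → (A=1, B=4, C=2, D=6)
step 3: fire t2:  (A=1, B=4, C=2, D=6) → (A=4, B=3, C=3, D=6)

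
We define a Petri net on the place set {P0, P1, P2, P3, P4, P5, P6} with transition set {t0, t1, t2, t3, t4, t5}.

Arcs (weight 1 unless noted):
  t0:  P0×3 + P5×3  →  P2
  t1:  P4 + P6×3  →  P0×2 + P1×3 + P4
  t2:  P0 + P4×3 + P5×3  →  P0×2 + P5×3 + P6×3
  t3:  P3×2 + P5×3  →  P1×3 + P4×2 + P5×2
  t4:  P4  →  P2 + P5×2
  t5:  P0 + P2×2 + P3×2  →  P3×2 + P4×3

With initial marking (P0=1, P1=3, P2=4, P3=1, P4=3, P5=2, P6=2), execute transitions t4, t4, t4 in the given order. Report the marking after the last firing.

step 1: fire t4:  (P0=1, P1=3, P2=4, P3=1, P4=3, P5=2, P6=2) → (P0=1, P1=3, P2=5, P3=1, P4=2, P5=4, P6=2)
step 2: fire t4:  (P0=1, P1=3, P2=5, P3=1, P4=2, P5=4, P6=2) → (P0=1, P1=3, P2=6, P3=1, P4=1, P5=6, P6=2)
step 3: fire t4:  (P0=1, P1=3, P2=6, P3=1, P4=1, P5=6, P6=2) → (P0=1, P1=3, P2=7, P3=1, P4=0, P5=8, P6=2)

(P0=1, P1=3, P2=7, P3=1, P4=0, P5=8, P6=2)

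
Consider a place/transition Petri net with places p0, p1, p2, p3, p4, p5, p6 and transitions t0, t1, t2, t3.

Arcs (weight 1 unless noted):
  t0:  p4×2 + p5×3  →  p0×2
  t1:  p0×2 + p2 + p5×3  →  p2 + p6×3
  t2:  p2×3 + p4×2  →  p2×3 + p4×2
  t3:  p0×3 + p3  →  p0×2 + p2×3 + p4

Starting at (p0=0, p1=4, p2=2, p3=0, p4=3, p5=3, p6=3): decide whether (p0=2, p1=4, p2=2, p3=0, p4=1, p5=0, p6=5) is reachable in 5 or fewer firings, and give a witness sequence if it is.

NO — not reachable within 5 firings

depth 0: 1 marking
depth 1: 2 markings reached so far
depth 2: 2 markings reached so far
(frontier empty at depth 2; search complete)
target is not among the 2 markings reachable within 5 steps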